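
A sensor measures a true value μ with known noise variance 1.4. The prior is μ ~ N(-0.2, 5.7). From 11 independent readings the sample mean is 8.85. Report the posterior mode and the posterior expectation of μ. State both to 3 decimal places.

posterior mode = 8.652, posterior expectation = 8.652

Posterior for μ is Normal. Precision-weighted mean: (1/5.7·-0.2 + 11/1.4·8.85) / (1/5.7 + 11/1.4) = 8.652.
A Normal posterior is symmetric, so mode = mean.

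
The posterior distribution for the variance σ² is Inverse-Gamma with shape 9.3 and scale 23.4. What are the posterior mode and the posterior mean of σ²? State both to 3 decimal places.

MAP = 2.272, posterior mean = 2.819

Mode = β/(α+1) = 23.4/10.3 = 2.272.
Mean = β/(α−1) = 23.4/8.3 = 2.819.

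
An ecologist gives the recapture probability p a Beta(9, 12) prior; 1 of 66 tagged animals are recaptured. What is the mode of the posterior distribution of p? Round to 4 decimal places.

Posterior: Beta(9+1, 12+65) = Beta(10, 77).
Mode = (10−1)/(10+77−2) = 9/85 = 0.1059.
Mean = 10/(10+77) = 10/87 = 0.1149.
This is the posterior mode — the MAP estimate.

0.1059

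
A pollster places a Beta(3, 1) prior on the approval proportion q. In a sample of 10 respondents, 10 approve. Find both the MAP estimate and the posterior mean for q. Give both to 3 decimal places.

MAP: 1.000. Posterior mean: 0.929.

Posterior: Beta(3+10, 1+0) = Beta(13, 1).
Since β = 1 ≤ 1 and α > 1, the Beta density is monotone increasing on [0,1]; the mode is at 1.
Mean = 13/(13+1) = 0.929.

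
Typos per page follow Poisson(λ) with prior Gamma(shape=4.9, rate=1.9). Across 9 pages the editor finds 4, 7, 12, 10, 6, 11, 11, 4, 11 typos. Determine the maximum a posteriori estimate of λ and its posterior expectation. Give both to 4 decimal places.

Σ counts = 76. Posterior: Gamma(shape = 4.9+76 = 80.9, rate = 1.9+9 = 10.9).
Mode = (α−1)/β = 79.9/10.9 = 7.3303.
Mean = α/β = 80.9/10.9 = 7.4220.

MAP = 7.3303, posterior mean = 7.4220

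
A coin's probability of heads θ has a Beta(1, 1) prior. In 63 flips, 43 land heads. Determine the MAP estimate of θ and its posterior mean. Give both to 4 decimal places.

MAP = 0.6825, posterior mean = 0.6769

Posterior: Beta(1+43, 1+20) = Beta(44, 21).
Mode = (44−1)/(44+21−2) = 43/63 = 0.6825.
With a flat prior the MAP equals the MLE, 43/63.
Mean = 44/(44+21) = 44/65 = 0.6769.
Mode > mean: the posterior has a left tail.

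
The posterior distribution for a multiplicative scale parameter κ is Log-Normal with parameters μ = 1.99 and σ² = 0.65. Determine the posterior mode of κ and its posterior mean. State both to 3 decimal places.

Mode = exp(μ − σ²) = exp(1.34) = 3.819.
Mean = exp(μ + σ²/2) = exp(2.315) = 10.125.

MAP = 3.819; posterior mean = 10.125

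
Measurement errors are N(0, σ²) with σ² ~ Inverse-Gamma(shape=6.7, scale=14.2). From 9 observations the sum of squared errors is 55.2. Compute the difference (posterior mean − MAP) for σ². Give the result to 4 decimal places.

0.6718

Posterior: Inverse-Gamma(shape = 6.7+9/2 = 11.2, scale = 14.2+55.2/2 = 41.8).
Mode = β/(α+1) = 41.8/12.2 = 3.4262.
Mean = β/(α−1) = 41.8/10.2 = 4.0980.
Difference = 4.0980 − 3.4262 = 0.6718.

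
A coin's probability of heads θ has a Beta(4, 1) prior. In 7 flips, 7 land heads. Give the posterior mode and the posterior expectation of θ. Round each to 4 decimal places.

Posterior: Beta(4+7, 1+0) = Beta(11, 1).
Since β = 1 ≤ 1 and α > 1, the Beta density is monotone increasing on [0,1]; the mode is at 1.
Mean = 11/(11+1) = 0.9167.

MAP: 1.0000. Posterior mean: 0.9167.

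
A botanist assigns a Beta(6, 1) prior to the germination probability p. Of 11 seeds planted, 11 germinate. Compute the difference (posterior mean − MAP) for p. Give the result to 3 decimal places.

Posterior: Beta(6+11, 1+0) = Beta(17, 1).
Since β = 1 ≤ 1 and α > 1, the Beta density is monotone increasing on [0,1]; the mode is at 1.
Mean = 17/(17+1) = 0.944.
Difference = 0.944 − 1.000 = -0.056.

-0.056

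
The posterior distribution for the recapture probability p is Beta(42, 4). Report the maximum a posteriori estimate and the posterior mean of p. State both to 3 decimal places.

Mode = (42−1)/(42+4−2) = 41/44 = 0.932.
Mean = 42/(42+4) = 42/46 = 0.913.
Mode > mean: the posterior has a left tail.

MAP: 0.932. Posterior mean: 0.913.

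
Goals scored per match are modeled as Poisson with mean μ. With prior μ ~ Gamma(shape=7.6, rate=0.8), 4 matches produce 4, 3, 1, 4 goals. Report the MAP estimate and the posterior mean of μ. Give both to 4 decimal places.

Σ counts = 12. Posterior: Gamma(shape = 7.6+12 = 19.6, rate = 0.8+4 = 4.8).
Mode = (α−1)/β = 18.6/4.8 = 3.8750.
Mean = α/β = 19.6/4.8 = 4.0833.

MAP = 3.8750, posterior mean = 4.0833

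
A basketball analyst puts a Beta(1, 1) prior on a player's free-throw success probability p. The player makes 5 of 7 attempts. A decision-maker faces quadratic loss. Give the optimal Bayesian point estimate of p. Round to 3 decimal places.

0.667

Posterior: Beta(1+5, 1+2) = Beta(6, 3).
Mode = (6−1)/(6+3−2) = 5/7 = 0.714.
With a flat prior the MAP equals the MLE, 5/7.
Mean = 6/(6+3) = 6/9 = 0.667.
Quadratic loss ⇒ the optimal estimator is the posterior mean.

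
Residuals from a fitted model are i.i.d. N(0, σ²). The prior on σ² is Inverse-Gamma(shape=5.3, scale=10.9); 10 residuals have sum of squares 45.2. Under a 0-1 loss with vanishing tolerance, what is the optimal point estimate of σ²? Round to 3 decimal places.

Posterior: Inverse-Gamma(shape = 5.3+10/2 = 10.3, scale = 10.9+45.2/2 = 33.5).
Mode = β/(α+1) = 33.5/11.3 = 2.965.
Mean = β/(α−1) = 33.5/9.3 = 3.602.
This is the posterior mode — the MAP estimate.

2.965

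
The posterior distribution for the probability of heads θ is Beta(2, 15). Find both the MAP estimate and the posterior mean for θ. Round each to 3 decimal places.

MAP: 0.067. Posterior mean: 0.118.

Mode = (2−1)/(2+15−2) = 1/15 = 0.067.
Mean = 2/(2+15) = 2/17 = 0.118.
The posterior is right-skewed, so the mean exceeds the mode.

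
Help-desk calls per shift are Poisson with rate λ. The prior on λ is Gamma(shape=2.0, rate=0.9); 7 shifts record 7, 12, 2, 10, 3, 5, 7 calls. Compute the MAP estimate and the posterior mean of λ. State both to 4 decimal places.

MAP = 5.9494, posterior mean = 6.0759

Σ counts = 46. Posterior: Gamma(shape = 2.0+46 = 48.0, rate = 0.9+7 = 7.9).
Mode = (α−1)/β = 47.0/7.9 = 5.9494.
Mean = α/β = 48.0/7.9 = 6.0759.
The posterior is right-skewed, so the mean exceeds the mode.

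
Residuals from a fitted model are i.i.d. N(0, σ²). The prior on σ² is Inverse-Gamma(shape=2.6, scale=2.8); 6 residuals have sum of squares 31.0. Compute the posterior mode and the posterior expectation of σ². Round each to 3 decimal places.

Posterior: Inverse-Gamma(shape = 2.6+6/2 = 5.6, scale = 2.8+31.0/2 = 18.3).
Mode = β/(α+1) = 18.3/6.6 = 2.773.
Mean = β/(α−1) = 18.3/4.6 = 3.978.

MAP = 2.773, posterior mean = 3.978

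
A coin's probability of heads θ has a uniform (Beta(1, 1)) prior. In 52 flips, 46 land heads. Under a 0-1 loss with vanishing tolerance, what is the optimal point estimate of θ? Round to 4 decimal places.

0.8846

Posterior: Beta(1+46, 1+6) = Beta(47, 7).
Mode = (47−1)/(47+7−2) = 46/52 = 0.8846.
With a flat prior the MAP equals the MLE, 46/52.
Mean = 47/(47+7) = 47/54 = 0.8704.
This is the posterior mode — the MAP estimate.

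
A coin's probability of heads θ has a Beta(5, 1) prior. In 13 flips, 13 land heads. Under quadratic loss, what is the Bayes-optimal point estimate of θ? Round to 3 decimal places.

0.947

Posterior: Beta(5+13, 1+0) = Beta(18, 1).
Since β = 1 ≤ 1 and α > 1, the Beta density is monotone increasing on [0,1]; the mode is at 1.
Mean = 18/(18+1) = 0.947.
Quadratic loss ⇒ the optimal estimator is the posterior mean.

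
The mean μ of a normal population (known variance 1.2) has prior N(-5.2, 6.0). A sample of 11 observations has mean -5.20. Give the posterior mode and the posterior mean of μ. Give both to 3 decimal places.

Posterior for μ is Normal. Precision-weighted mean: (1/6.0·-5.2 + 11/1.2·-5.20) / (1/6.0 + 11/1.2) = -5.200.
A Normal posterior is symmetric, so mode = mean.

MAP = -5.200; posterior mean = -5.200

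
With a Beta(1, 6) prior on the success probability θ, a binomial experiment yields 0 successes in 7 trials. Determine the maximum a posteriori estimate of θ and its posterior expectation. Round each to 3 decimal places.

Posterior: Beta(1+0, 6+7) = Beta(1, 13).
Since α = 1 ≤ 1 and β > 1, the Beta density is monotone decreasing on [0,1]; the mode is at 0.
Mean = 1/(1+13) = 0.071.

MAP = 0.000; posterior mean = 0.071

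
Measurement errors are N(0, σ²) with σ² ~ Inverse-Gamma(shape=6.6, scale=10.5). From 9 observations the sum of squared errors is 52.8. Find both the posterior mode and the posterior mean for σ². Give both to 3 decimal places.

Posterior: Inverse-Gamma(shape = 6.6+9/2 = 11.1, scale = 10.5+52.8/2 = 36.9).
Mode = β/(α+1) = 36.9/12.1 = 3.050.
Mean = β/(α−1) = 36.9/10.1 = 3.653.

posterior mode = 3.050, posterior mean = 3.653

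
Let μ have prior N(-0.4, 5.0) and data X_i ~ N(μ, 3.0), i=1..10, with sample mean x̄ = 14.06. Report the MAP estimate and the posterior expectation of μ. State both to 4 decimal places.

MAP: 13.2415. Posterior mean: 13.2415.

Posterior for μ is Normal. Precision-weighted mean: (1/5.0·-0.4 + 10/3.0·14.06) / (1/5.0 + 10/3.0) = 13.2415.
A Normal posterior is symmetric, so mode = mean.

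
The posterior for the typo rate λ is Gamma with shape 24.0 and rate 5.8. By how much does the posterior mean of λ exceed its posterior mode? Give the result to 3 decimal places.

Mode = (α−1)/β = 23.0/5.8 = 3.966.
Mean = α/β = 24.0/5.8 = 4.138.
Difference = 4.138 − 3.966 = 0.172.

0.172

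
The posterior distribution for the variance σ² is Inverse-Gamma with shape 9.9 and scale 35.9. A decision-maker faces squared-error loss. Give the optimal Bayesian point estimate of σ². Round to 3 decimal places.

4.034

Mode = β/(α+1) = 35.9/10.9 = 3.294.
Mean = β/(α−1) = 35.9/8.9 = 4.034.
Squared-error loss ⇒ the optimal estimator is the posterior mean.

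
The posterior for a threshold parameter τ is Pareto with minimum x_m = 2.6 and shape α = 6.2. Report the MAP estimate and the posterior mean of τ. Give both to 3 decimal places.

The Pareto density is strictly decreasing on [x_m, ∞), so the mode is x_m = 2.600.
Mean = α·x_m/(α−1) = 6.2·2.6/5.2 = 3.100.
Mean > mode: the posterior has a right tail.

MAP estimate = 2.600, posterior mean = 3.100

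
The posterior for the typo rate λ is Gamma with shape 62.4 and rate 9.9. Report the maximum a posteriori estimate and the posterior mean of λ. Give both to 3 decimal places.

MAP = 6.202, posterior mean = 6.303

Mode = (α−1)/β = 61.4/9.9 = 6.202.
Mean = α/β = 62.4/9.9 = 6.303.
The mean is pulled above the mode by the posterior's right skew.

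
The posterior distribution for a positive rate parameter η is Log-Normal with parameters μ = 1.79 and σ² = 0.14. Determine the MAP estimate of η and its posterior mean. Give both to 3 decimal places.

MAP: 5.207. Posterior mean: 6.424.

Mode = exp(μ − σ²) = exp(1.65) = 5.207.
Mean = exp(μ + σ²/2) = exp(1.860) = 6.424.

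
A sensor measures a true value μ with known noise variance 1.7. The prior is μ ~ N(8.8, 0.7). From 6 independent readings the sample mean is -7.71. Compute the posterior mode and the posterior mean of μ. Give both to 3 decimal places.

Posterior for μ is Normal. Precision-weighted mean: (1/0.7·8.8 + 6/1.7·-7.71) / (1/0.7 + 6/1.7) = -2.953.
A Normal posterior is symmetric, so mode = mean.

μ_MAP = -2.953, E[μ|data] = -2.953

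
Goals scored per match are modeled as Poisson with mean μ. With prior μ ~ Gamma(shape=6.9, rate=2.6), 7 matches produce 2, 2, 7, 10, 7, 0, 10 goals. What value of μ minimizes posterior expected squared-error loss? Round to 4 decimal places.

Σ counts = 38. Posterior: Gamma(shape = 6.9+38 = 44.9, rate = 2.6+7 = 9.6).
Mode = (α−1)/β = 43.9/9.6 = 4.5729.
Mean = α/β = 44.9/9.6 = 4.6771.
Squared-error loss ⇒ the optimal estimator is the posterior mean.

4.6771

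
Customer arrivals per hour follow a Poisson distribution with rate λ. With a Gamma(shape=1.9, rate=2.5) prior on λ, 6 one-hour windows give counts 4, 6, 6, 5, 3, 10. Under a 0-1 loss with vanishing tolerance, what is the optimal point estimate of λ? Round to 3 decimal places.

Σ counts = 34. Posterior: Gamma(shape = 1.9+34 = 35.9, rate = 2.5+6 = 8.5).
Mode = (α−1)/β = 34.9/8.5 = 4.106.
Mean = α/β = 35.9/8.5 = 4.224.
This is the posterior mode — the MAP estimate.

4.106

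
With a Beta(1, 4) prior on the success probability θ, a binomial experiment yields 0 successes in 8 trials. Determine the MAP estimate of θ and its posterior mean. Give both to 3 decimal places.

MAP = 0.000; posterior mean = 0.077

Posterior: Beta(1+0, 4+8) = Beta(1, 12).
Since α = 1 ≤ 1 and β > 1, the Beta density is monotone decreasing on [0,1]; the mode is at 0.
Mean = 1/(1+12) = 0.077.
The mean is pulled above the mode by the posterior's right skew.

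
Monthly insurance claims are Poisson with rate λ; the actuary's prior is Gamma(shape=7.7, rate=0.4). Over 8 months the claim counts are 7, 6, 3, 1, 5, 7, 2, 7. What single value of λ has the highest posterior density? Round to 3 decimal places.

Σ counts = 38. Posterior: Gamma(shape = 7.7+38 = 45.7, rate = 0.4+8 = 8.4).
Mode = (α−1)/β = 44.7/8.4 = 5.321.
Mean = α/β = 45.7/8.4 = 5.440.
This is the posterior mode — the MAP estimate.

5.321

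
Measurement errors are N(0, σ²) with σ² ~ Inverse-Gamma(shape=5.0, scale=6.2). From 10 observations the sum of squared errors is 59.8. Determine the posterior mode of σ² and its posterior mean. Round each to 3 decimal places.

σ²_MAP = 3.282, E[σ²|data] = 4.011

Posterior: Inverse-Gamma(shape = 5.0+10/2 = 10.0, scale = 6.2+59.8/2 = 36.1).
Mode = β/(α+1) = 36.1/11.0 = 3.282.
Mean = β/(α−1) = 36.1/9.0 = 4.011.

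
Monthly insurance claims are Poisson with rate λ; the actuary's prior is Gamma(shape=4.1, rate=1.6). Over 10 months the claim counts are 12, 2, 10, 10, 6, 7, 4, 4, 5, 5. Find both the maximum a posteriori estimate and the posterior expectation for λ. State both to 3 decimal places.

Σ counts = 65. Posterior: Gamma(shape = 4.1+65 = 69.1, rate = 1.6+10 = 11.6).
Mode = (α−1)/β = 68.1/11.6 = 5.871.
Mean = α/β = 69.1/11.6 = 5.957.

λ_MAP = 5.871, E[λ|data] = 5.957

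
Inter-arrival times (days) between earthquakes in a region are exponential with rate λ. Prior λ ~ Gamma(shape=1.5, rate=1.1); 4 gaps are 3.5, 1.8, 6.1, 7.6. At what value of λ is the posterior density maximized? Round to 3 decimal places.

Σ times = 19.0. Posterior: Gamma(shape = 1.5+4 = 5.5, rate = 1.1+19.0 = 20.1).
Mode = (α−1)/β = 4.5/20.1 = 0.224.
Mean = α/β = 5.5/20.1 = 0.274.
This is the posterior mode — the MAP estimate.

0.224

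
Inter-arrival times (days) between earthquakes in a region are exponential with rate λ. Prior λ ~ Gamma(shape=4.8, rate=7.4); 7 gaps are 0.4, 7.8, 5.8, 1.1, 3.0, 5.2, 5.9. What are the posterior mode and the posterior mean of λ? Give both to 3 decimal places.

posterior mode = 0.295, posterior mean = 0.322

Σ times = 29.2. Posterior: Gamma(shape = 4.8+7 = 11.8, rate = 7.4+29.2 = 36.6).
Mode = (α−1)/β = 10.8/36.6 = 0.295.
Mean = α/β = 11.8/36.6 = 0.322.
The posterior is right-skewed, so the mean exceeds the mode.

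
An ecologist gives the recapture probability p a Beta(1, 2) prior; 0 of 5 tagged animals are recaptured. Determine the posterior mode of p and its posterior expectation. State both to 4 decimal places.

Posterior: Beta(1+0, 2+5) = Beta(1, 7).
Since α = 1 ≤ 1 and β > 1, the Beta density is monotone decreasing on [0,1]; the mode is at 0.
Mean = 1/(1+7) = 0.1250.

MAP = 0.0000, posterior mean = 0.1250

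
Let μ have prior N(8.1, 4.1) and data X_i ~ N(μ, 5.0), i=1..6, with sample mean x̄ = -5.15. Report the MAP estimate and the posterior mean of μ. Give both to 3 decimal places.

MAP = -2.912; posterior mean = -2.912

Posterior for μ is Normal. Precision-weighted mean: (1/4.1·8.1 + 6/5.0·-5.15) / (1/4.1 + 6/5.0) = -2.912.
A Normal posterior is symmetric, so mode = mean.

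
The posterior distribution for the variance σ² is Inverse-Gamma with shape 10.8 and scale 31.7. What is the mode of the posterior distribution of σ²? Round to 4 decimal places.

Mode = β/(α+1) = 31.7/11.8 = 2.6864.
Mean = β/(α−1) = 31.7/9.8 = 3.2347.
This is the posterior mode — the MAP estimate.

2.6864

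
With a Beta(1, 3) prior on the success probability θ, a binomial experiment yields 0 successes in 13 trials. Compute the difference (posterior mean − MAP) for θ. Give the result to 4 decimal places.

Posterior: Beta(1+0, 3+13) = Beta(1, 16).
Since α = 1 ≤ 1 and β > 1, the Beta density is monotone decreasing on [0,1]; the mode is at 0.
Mean = 1/(1+16) = 0.0588.
Difference = 0.0588 − 0.0000 = 0.0588.

0.0588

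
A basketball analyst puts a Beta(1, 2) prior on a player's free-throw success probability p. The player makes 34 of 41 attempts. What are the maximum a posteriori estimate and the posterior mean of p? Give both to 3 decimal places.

MAP: 0.810. Posterior mean: 0.795.

Posterior: Beta(1+34, 2+7) = Beta(35, 9).
Mode = (35−1)/(35+9−2) = 34/42 = 0.810.
Mean = 35/(35+9) = 35/44 = 0.795.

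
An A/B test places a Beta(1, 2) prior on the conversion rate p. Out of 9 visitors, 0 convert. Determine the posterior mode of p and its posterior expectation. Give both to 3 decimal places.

MAP = 0.000; posterior mean = 0.083

Posterior: Beta(1+0, 2+9) = Beta(1, 11).
Since α = 1 ≤ 1 and β > 1, the Beta density is monotone decreasing on [0,1]; the mode is at 0.
Mean = 1/(1+11) = 0.083.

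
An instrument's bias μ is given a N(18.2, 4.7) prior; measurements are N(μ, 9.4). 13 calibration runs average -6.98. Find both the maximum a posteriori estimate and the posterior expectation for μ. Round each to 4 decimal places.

MAP = -3.6227, posterior mean = -3.6227

Posterior for μ is Normal. Precision-weighted mean: (1/4.7·18.2 + 13/9.4·-6.98) / (1/4.7 + 13/9.4) = -3.6227.
A Normal posterior is symmetric, so mode = mean.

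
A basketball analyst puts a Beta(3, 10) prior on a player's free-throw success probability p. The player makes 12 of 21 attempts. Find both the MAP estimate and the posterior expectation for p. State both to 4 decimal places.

MAP: 0.4375. Posterior mean: 0.4412.

Posterior: Beta(3+12, 10+9) = Beta(15, 19).
Mode = (15−1)/(15+19−2) = 14/32 = 0.4375.
Mean = 15/(15+19) = 15/34 = 0.4412.
Right-skewed posterior ⇒ mode < mean.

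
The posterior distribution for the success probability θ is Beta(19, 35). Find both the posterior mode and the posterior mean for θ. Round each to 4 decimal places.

Mode = (19−1)/(19+35−2) = 18/52 = 0.3462.
Mean = 19/(19+35) = 19/54 = 0.3519.

MAP = 0.3462; posterior mean = 0.3519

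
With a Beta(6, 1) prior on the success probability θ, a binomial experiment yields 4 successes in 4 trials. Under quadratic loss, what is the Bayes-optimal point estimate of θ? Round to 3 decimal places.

Posterior: Beta(6+4, 1+0) = Beta(10, 1).
Since β = 1 ≤ 1 and α > 1, the Beta density is monotone increasing on [0,1]; the mode is at 1.
Mean = 10/(10+1) = 0.909.
Quadratic loss ⇒ the optimal estimator is the posterior mean.

0.909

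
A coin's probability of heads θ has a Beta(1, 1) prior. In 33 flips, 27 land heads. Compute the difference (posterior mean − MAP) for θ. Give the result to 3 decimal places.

-0.018

Posterior: Beta(1+27, 1+6) = Beta(28, 7).
Mode = (28−1)/(28+7−2) = 27/33 = 0.818.
With a flat prior the MAP equals the MLE, 27/33.
Mean = 28/(28+7) = 28/35 = 0.800.
Difference = 0.800 − 0.818 = -0.018.
The posterior is left-skewed, so the mode exceeds the mean.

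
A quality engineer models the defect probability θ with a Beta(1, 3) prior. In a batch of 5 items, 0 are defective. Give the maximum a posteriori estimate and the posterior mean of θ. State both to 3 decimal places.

Posterior: Beta(1+0, 3+5) = Beta(1, 8).
Since α = 1 ≤ 1 and β > 1, the Beta density is monotone decreasing on [0,1]; the mode is at 0.
Mean = 1/(1+8) = 0.111.
Mean > mode: the posterior has a right tail.

MAP = 0.000, posterior mean = 0.111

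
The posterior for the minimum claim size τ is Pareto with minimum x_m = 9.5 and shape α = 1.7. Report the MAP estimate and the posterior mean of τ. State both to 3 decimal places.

MAP estimate = 9.500, posterior mean = 23.071

The Pareto density is strictly decreasing on [x_m, ∞), so the mode is x_m = 9.500.
Mean = α·x_m/(α−1) = 1.7·9.5/0.7 = 23.071.
Right-skewed posterior ⇒ mode < mean.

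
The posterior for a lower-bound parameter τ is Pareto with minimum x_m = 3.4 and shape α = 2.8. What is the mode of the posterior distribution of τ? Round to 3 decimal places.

3.400

The Pareto density is strictly decreasing on [x_m, ∞), so the mode is x_m = 3.400.
Mean = α·x_m/(α−1) = 2.8·3.4/1.8 = 5.289.
This is the posterior mode — the MAP estimate.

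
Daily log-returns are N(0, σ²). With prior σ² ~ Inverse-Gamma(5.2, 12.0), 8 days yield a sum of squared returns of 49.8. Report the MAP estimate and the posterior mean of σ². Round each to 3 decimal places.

Posterior: Inverse-Gamma(shape = 5.2+8/2 = 9.2, scale = 12.0+49.8/2 = 36.9).
Mode = β/(α+1) = 36.9/10.2 = 3.618.
Mean = β/(α−1) = 36.9/8.2 = 4.500.
The posterior is right-skewed, so the mean exceeds the mode.

MAP = 3.618, posterior mean = 4.500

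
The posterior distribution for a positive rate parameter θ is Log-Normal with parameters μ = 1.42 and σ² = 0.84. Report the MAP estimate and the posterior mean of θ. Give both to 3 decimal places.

MAP = 1.786; posterior mean = 6.297

Mode = exp(μ − σ²) = exp(0.58) = 1.786.
Mean = exp(μ + σ²/2) = exp(1.840) = 6.297.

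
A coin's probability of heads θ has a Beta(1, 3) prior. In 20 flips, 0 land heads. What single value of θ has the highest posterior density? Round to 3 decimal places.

Posterior: Beta(1+0, 3+20) = Beta(1, 23).
Since α = 1 ≤ 1 and β > 1, the Beta density is monotone decreasing on [0,1]; the mode is at 0.
Mean = 1/(1+23) = 0.042.
This is the posterior mode — the MAP estimate.

0.000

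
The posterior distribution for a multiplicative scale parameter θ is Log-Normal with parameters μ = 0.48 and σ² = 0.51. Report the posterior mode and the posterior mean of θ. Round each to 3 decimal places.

MAP = 0.970; posterior mean = 2.085

Mode = exp(μ − σ²) = exp(-0.03) = 0.970.
Mean = exp(μ + σ²/2) = exp(0.735) = 2.085.
Right-skewed posterior ⇒ mode < mean.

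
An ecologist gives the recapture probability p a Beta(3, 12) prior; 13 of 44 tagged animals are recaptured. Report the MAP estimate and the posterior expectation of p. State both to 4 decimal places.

Posterior: Beta(3+13, 12+31) = Beta(16, 43).
Mode = (16−1)/(16+43−2) = 15/57 = 0.2632.
Mean = 16/(16+43) = 16/59 = 0.2712.

p_MAP = 0.2632, E[p|data] = 0.2712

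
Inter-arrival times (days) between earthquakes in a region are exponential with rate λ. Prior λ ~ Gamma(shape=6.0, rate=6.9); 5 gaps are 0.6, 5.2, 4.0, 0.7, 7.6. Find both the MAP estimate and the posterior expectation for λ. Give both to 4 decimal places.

Σ times = 18.1. Posterior: Gamma(shape = 6.0+5 = 11.0, rate = 6.9+18.1 = 25.0).
Mode = (α−1)/β = 10.0/25.0 = 0.4000.
Mean = α/β = 11.0/25.0 = 0.4400.

MAP = 0.4000, posterior mean = 0.4400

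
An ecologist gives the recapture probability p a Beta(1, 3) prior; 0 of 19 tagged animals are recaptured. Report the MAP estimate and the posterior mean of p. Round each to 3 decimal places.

MAP = 0.000, posterior mean = 0.043

Posterior: Beta(1+0, 3+19) = Beta(1, 22).
Since α = 1 ≤ 1 and β > 1, the Beta density is monotone decreasing on [0,1]; the mode is at 0.
Mean = 1/(1+22) = 0.043.
Mean > mode: the posterior has a right tail.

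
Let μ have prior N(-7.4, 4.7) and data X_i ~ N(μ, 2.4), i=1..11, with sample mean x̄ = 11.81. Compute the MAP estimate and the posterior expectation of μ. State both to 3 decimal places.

Posterior for μ is Normal. Precision-weighted mean: (1/4.7·-7.4 + 11/2.4·11.81) / (1/4.7 + 11/2.4) = 10.958.
A Normal posterior is symmetric, so mode = mean.

MAP = 10.958; posterior mean = 10.958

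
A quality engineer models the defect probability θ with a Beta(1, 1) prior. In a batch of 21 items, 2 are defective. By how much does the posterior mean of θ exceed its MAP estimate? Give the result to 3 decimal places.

0.035

Posterior: Beta(1+2, 1+19) = Beta(3, 20).
Mode = (3−1)/(3+20−2) = 2/21 = 0.095.
Mean = 3/(3+20) = 3/23 = 0.130.
Difference = 0.130 − 0.095 = 0.035.
The posterior is right-skewed, so the mean exceeds the mode.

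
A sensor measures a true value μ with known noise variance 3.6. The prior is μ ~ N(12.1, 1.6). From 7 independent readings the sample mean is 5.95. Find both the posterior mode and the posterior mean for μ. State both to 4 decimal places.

MAP = 7.4459; posterior mean = 7.4459

Posterior for μ is Normal. Precision-weighted mean: (1/1.6·12.1 + 7/3.6·5.95) / (1/1.6 + 7/3.6) = 7.4459.
A Normal posterior is symmetric, so mode = mean.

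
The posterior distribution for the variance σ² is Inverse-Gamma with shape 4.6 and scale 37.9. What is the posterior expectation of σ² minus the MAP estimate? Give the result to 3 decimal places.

3.760

Mode = β/(α+1) = 37.9/5.6 = 6.768.
Mean = β/(α−1) = 37.9/3.6 = 10.528.
Difference = 10.528 − 6.768 = 3.760.
The posterior is right-skewed, so the mean exceeds the mode.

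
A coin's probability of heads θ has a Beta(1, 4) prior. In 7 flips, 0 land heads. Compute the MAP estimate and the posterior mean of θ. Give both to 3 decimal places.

Posterior: Beta(1+0, 4+7) = Beta(1, 11).
Since α = 1 ≤ 1 and β > 1, the Beta density is monotone decreasing on [0,1]; the mode is at 0.
Mean = 1/(1+11) = 0.083.
The posterior is right-skewed, so the mean exceeds the mode.

θ_MAP = 0.000, E[θ|data] = 0.083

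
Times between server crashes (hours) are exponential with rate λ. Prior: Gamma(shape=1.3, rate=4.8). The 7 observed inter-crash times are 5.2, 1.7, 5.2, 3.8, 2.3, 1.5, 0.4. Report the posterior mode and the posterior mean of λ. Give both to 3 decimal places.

MAP = 0.293, posterior mean = 0.333

Σ times = 20.1. Posterior: Gamma(shape = 1.3+7 = 8.3, rate = 4.8+20.1 = 24.9).
Mode = (α−1)/β = 7.3/24.9 = 0.293.
Mean = α/β = 8.3/24.9 = 0.333.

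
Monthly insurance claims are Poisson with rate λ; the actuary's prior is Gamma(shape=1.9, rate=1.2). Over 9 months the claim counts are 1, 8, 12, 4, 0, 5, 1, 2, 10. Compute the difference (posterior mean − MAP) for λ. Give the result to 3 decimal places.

0.098

Σ counts = 43. Posterior: Gamma(shape = 1.9+43 = 44.9, rate = 1.2+9 = 10.2).
Mode = (α−1)/β = 43.9/10.2 = 4.304.
Mean = α/β = 44.9/10.2 = 4.402.
Difference = 4.402 − 4.304 = 0.098.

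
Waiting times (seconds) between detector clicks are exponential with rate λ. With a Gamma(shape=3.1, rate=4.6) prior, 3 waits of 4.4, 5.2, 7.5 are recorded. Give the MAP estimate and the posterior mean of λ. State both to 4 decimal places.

MAP = 0.2350; posterior mean = 0.2811

Σ times = 17.1. Posterior: Gamma(shape = 3.1+3 = 6.1, rate = 4.6+17.1 = 21.7).
Mode = (α−1)/β = 5.1/21.7 = 0.2350.
Mean = α/β = 6.1/21.7 = 0.2811.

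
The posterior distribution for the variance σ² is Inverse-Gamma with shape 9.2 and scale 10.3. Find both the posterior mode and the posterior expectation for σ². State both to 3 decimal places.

posterior mode = 1.010, posterior expectation = 1.256

Mode = β/(α+1) = 10.3/10.2 = 1.010.
Mean = β/(α−1) = 10.3/8.2 = 1.256.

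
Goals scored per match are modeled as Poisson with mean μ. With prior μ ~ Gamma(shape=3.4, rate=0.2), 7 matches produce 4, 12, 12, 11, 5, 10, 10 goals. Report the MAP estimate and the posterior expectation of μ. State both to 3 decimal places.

MAP: 9.222. Posterior mean: 9.361.

Σ counts = 64. Posterior: Gamma(shape = 3.4+64 = 67.4, rate = 0.2+7 = 7.2).
Mode = (α−1)/β = 66.4/7.2 = 9.222.
Mean = α/β = 67.4/7.2 = 9.361.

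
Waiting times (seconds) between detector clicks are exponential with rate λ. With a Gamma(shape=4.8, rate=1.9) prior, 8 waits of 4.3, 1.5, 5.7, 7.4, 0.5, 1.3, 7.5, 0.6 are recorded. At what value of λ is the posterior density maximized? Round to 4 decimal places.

Σ times = 28.8. Posterior: Gamma(shape = 4.8+8 = 12.8, rate = 1.9+28.8 = 30.7).
Mode = (α−1)/β = 11.8/30.7 = 0.3844.
Mean = α/β = 12.8/30.7 = 0.4169.
This is the posterior mode — the MAP estimate.

0.3844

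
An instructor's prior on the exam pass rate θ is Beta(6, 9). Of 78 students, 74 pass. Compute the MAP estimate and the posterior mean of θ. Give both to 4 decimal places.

MAP = 0.8681, posterior mean = 0.8602

Posterior: Beta(6+74, 9+4) = Beta(80, 13).
Mode = (80−1)/(80+13−2) = 79/91 = 0.8681.
Mean = 80/(80+13) = 80/93 = 0.8602.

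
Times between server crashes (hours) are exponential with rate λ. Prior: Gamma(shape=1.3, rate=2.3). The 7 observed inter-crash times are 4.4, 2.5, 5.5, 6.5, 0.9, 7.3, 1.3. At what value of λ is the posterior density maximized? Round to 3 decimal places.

Σ times = 28.4. Posterior: Gamma(shape = 1.3+7 = 8.3, rate = 2.3+28.4 = 30.7).
Mode = (α−1)/β = 7.3/30.7 = 0.238.
Mean = α/β = 8.3/30.7 = 0.270.
This is the posterior mode — the MAP estimate.

0.238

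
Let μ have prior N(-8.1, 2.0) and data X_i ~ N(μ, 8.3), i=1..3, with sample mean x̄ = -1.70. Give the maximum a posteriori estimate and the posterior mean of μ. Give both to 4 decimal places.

MAP = -5.4147; posterior mean = -5.4147

Posterior for μ is Normal. Precision-weighted mean: (1/2.0·-8.1 + 3/8.3·-1.70) / (1/2.0 + 3/8.3) = -5.4147.
A Normal posterior is symmetric, so mode = mean.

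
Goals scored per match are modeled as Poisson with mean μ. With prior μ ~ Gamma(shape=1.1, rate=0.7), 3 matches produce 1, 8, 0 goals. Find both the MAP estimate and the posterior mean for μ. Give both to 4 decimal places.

Σ counts = 9. Posterior: Gamma(shape = 1.1+9 = 10.1, rate = 0.7+3 = 3.7).
Mode = (α−1)/β = 9.1/3.7 = 2.4595.
Mean = α/β = 10.1/3.7 = 2.7297.

MAP = 2.4595, posterior mean = 2.7297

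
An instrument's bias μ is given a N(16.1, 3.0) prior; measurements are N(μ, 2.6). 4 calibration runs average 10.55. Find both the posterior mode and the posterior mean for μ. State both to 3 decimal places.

Posterior for μ is Normal. Precision-weighted mean: (1/3.0·16.1 + 4/2.6·10.55) / (1/3.0 + 4/2.6) = 11.538.
A Normal posterior is symmetric, so mode = mean.

μ_MAP = 11.538, E[μ|data] = 11.538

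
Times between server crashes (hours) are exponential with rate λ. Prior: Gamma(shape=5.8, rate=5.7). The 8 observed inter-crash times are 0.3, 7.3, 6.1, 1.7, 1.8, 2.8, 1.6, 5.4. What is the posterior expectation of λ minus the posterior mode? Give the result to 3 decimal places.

0.031

Σ times = 27.0. Posterior: Gamma(shape = 5.8+8 = 13.8, rate = 5.7+27.0 = 32.7).
Mode = (α−1)/β = 12.8/32.7 = 0.391.
Mean = α/β = 13.8/32.7 = 0.422.
Difference = 0.422 − 0.391 = 0.031.
The posterior is right-skewed, so the mean exceeds the mode.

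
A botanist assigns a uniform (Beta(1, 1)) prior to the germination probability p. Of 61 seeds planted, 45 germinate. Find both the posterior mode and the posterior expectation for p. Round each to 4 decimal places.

posterior mode = 0.7377, posterior expectation = 0.7302

Posterior: Beta(1+45, 1+16) = Beta(46, 17).
Mode = (46−1)/(46+17−2) = 45/61 = 0.7377.
With a flat prior the MAP equals the MLE, 45/61.
Mean = 46/(46+17) = 46/63 = 0.7302.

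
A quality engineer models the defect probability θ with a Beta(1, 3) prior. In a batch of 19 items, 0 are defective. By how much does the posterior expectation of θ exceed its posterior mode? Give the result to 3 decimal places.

0.043

Posterior: Beta(1+0, 3+19) = Beta(1, 22).
Since α = 1 ≤ 1 and β > 1, the Beta density is monotone decreasing on [0,1]; the mode is at 0.
Mean = 1/(1+22) = 0.043.
Difference = 0.043 − 0.000 = 0.043.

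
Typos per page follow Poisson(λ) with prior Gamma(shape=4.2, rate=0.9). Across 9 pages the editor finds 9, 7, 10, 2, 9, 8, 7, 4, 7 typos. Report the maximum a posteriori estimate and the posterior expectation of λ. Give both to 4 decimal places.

Σ counts = 63. Posterior: Gamma(shape = 4.2+63 = 67.2, rate = 0.9+9 = 9.9).
Mode = (α−1)/β = 66.2/9.9 = 6.6869.
Mean = α/β = 67.2/9.9 = 6.7879.

MAP = 6.6869, posterior mean = 6.7879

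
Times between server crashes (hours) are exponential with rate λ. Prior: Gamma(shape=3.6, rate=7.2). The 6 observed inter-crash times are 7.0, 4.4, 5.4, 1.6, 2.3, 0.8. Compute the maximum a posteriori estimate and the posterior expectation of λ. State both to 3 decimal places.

maximum a posteriori estimate = 0.300, posterior expectation = 0.334

Σ times = 21.5. Posterior: Gamma(shape = 3.6+6 = 9.6, rate = 7.2+21.5 = 28.7).
Mode = (α−1)/β = 8.6/28.7 = 0.300.
Mean = α/β = 9.6/28.7 = 0.334.
The posterior is right-skewed, so the mean exceeds the mode.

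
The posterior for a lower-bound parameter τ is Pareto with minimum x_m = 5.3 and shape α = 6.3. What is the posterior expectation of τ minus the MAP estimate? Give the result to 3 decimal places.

The Pareto density is strictly decreasing on [x_m, ∞), so the mode is x_m = 5.300.
Mean = α·x_m/(α−1) = 6.3·5.3/5.3 = 6.300.
Difference = 6.300 − 5.300 = 1.000.
The posterior is right-skewed, so the mean exceeds the mode.

1.000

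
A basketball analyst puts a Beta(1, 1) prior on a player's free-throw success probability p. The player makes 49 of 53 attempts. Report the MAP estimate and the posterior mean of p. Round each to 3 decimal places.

MAP estimate = 0.925, posterior mean = 0.909

Posterior: Beta(1+49, 1+4) = Beta(50, 5).
Mode = (50−1)/(50+5−2) = 49/53 = 0.925.
With a flat prior the MAP equals the MLE, 49/53.
Mean = 50/(50+5) = 50/55 = 0.909.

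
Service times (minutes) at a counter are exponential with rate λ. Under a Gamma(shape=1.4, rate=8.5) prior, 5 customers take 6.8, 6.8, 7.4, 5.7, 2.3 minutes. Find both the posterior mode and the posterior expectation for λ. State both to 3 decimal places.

Σ times = 29.0. Posterior: Gamma(shape = 1.4+5 = 6.4, rate = 8.5+29.0 = 37.5).
Mode = (α−1)/β = 5.4/37.5 = 0.144.
Mean = α/β = 6.4/37.5 = 0.171.

posterior mode = 0.144, posterior expectation = 0.171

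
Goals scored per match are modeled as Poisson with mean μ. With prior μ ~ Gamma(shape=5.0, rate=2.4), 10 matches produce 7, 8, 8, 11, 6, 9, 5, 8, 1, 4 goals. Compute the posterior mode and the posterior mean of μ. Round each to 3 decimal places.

MAP = 5.726; posterior mean = 5.806

Σ counts = 67. Posterior: Gamma(shape = 5.0+67 = 72.0, rate = 2.4+10 = 12.4).
Mode = (α−1)/β = 71.0/12.4 = 5.726.
Mean = α/β = 72.0/12.4 = 5.806.
Mean > mode: the posterior has a right tail.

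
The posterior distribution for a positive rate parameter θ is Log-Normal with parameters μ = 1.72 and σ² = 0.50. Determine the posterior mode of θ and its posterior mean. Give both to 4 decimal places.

Mode = exp(μ − σ²) = exp(1.22) = 3.3872.
Mean = exp(μ + σ²/2) = exp(1.970) = 7.1707.

MAP = 3.3872, posterior mean = 7.1707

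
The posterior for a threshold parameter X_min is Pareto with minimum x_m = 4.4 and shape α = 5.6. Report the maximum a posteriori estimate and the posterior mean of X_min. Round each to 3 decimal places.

The Pareto density is strictly decreasing on [x_m, ∞), so the mode is x_m = 4.400.
Mean = α·x_m/(α−1) = 5.6·4.4/4.6 = 5.357.
Mean > mode: the posterior has a right tail.

MAP: 4.400. Posterior mean: 5.357.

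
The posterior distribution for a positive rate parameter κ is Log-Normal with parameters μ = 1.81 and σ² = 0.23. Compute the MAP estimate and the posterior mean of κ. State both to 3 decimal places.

Mode = exp(μ − σ²) = exp(1.58) = 4.855.
Mean = exp(μ + σ²/2) = exp(1.925) = 6.855.

MAP = 4.855, posterior mean = 6.855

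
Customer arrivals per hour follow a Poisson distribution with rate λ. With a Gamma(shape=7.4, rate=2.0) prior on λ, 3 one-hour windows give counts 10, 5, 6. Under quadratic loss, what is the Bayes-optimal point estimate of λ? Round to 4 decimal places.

5.6800

Σ counts = 21. Posterior: Gamma(shape = 7.4+21 = 28.4, rate = 2.0+3 = 5.0).
Mode = (α−1)/β = 27.4/5.0 = 5.4800.
Mean = α/β = 28.4/5.0 = 5.6800.
Quadratic loss ⇒ the optimal estimator is the posterior mean.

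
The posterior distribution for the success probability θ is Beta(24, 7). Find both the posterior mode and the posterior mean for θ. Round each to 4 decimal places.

Mode = (24−1)/(24+7−2) = 23/29 = 0.7931.
Mean = 24/(24+7) = 24/31 = 0.7742.
The mean is pulled below the mode by the posterior's left skew.

θ_MAP = 0.7931, E[θ|data] = 0.7742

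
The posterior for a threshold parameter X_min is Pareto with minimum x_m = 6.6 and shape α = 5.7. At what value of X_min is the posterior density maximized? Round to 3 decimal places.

The Pareto density is strictly decreasing on [x_m, ∞), so the mode is x_m = 6.600.
Mean = α·x_m/(α−1) = 5.7·6.6/4.7 = 8.004.
This is the posterior mode — the MAP estimate.

6.600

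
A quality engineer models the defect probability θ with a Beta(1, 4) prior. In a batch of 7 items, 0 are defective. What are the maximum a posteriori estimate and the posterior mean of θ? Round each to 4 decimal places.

MAP = 0.0000, posterior mean = 0.0833

Posterior: Beta(1+0, 4+7) = Beta(1, 11).
Since α = 1 ≤ 1 and β > 1, the Beta density is monotone decreasing on [0,1]; the mode is at 0.
Mean = 1/(1+11) = 0.0833.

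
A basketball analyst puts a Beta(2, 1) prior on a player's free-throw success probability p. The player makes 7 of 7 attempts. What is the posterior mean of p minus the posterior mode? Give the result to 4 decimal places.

-0.1000

Posterior: Beta(2+7, 1+0) = Beta(9, 1).
Since β = 1 ≤ 1 and α > 1, the Beta density is monotone increasing on [0,1]; the mode is at 1.
Mean = 9/(9+1) = 0.9000.
Difference = 0.9000 − 1.0000 = -0.1000.
Mode > mean: the posterior has a left tail.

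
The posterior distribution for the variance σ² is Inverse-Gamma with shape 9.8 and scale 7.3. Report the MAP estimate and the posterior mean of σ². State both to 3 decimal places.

Mode = β/(α+1) = 7.3/10.8 = 0.676.
Mean = β/(α−1) = 7.3/8.8 = 0.830.
Mean > mode: the posterior has a right tail.

σ²_MAP = 0.676, E[σ²|data] = 0.830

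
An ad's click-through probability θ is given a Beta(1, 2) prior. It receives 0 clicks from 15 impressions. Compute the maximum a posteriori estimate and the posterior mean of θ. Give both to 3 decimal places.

Posterior: Beta(1+0, 2+15) = Beta(1, 17).
Since α = 1 ≤ 1 and β > 1, the Beta density is monotone decreasing on [0,1]; the mode is at 0.
Mean = 1/(1+17) = 0.056.
Right-skewed posterior ⇒ mode < mean.

maximum a posteriori estimate = 0.000, posterior mean = 0.056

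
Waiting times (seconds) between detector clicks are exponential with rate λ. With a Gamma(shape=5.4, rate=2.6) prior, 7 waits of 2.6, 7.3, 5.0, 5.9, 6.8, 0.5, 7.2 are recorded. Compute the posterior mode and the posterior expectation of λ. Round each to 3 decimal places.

Σ times = 35.3. Posterior: Gamma(shape = 5.4+7 = 12.4, rate = 2.6+35.3 = 37.9).
Mode = (α−1)/β = 11.4/37.9 = 0.301.
Mean = α/β = 12.4/37.9 = 0.327.
Mean > mode: the posterior has a right tail.

λ_MAP = 0.301, E[λ|data] = 0.327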